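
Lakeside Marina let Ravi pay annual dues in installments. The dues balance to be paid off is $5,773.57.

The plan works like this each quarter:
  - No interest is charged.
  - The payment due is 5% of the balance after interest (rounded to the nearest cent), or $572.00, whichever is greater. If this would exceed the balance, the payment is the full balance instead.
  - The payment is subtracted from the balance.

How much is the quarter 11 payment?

Quarter 1: opening $5,773.57; payment $572.00; balance $5,201.57
Quarter 2: opening $5,201.57; payment $572.00; balance $4,629.57
Quarter 3: opening $4,629.57; payment $572.00; balance $4,057.57
Quarter 4: opening $4,057.57; payment $572.00; balance $3,485.57
Quarter 5: opening $3,485.57; payment $572.00; balance $2,913.57
Quarter 6: opening $2,913.57; payment $572.00; balance $2,341.57
Quarter 7: opening $2,341.57; payment $572.00; balance $1,769.57
Quarter 8: opening $1,769.57; payment $572.00; balance $1,197.57
Quarter 9: opening $1,197.57; payment $572.00; balance $625.57
Quarter 10: opening $625.57; payment $572.00; balance $53.57
Quarter 11: opening $53.57; payment $53.57; balance $0.00

$53.57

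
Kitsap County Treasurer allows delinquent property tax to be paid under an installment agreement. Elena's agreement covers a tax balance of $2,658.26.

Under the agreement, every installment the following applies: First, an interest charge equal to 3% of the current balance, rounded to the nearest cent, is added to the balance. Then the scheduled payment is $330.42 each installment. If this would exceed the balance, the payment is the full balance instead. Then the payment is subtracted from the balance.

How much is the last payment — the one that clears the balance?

$115.00

# | Opening | Interest | Payment | End bal
1 | $2,658.26 | $79.75 | $330.42 | $2,407.59
2 | $2,407.59 | $72.23 | $330.42 | $2,149.40
3 | $2,149.40 | $64.48 | $330.42 | $1,883.46
4 | $1,883.46 | $56.50 | $330.42 | $1,609.54
5 | $1,609.54 | $48.29 | $330.42 | $1,327.41
6 | $1,327.41 | $39.82 | $330.42 | $1,036.81
7 | $1,036.81 | $31.10 | $330.42 | $737.49
8 | $737.49 | $22.12 | $330.42 | $429.19
9 | $429.19 | $12.88 | $330.42 | $111.65
10 | $111.65 | $3.35 | $115.00 | $0.00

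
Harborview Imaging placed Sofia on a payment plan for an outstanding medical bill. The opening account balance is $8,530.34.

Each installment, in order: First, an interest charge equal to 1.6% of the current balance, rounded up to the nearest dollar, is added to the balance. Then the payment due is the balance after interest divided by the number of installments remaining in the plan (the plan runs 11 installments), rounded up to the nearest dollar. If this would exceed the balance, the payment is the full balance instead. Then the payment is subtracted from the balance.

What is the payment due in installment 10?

$910.00

Installment 1: opening $8,530.34; interest $137.00 → $8,667.34; payment $788.00; balance $7,879.34
Installment 2: opening $7,879.34; interest $127.00 → $8,006.34; payment $801.00; balance $7,205.34
Installment 3: opening $7,205.34; interest $116.00 → $7,321.34; payment $814.00; balance $6,507.34
Installment 4: opening $6,507.34; interest $105.00 → $6,612.34; payment $827.00; balance $5,785.34
Installment 5: opening $5,785.34; interest $93.00 → $5,878.34; payment $840.00; balance $5,038.34
Installment 6: opening $5,038.34; interest $81.00 → $5,119.34; payment $854.00; balance $4,265.34
Installment 7: opening $4,265.34; interest $69.00 → $4,334.34; payment $867.00; balance $3,467.34
Installment 8: opening $3,467.34; interest $56.00 → $3,523.34; payment $881.00; balance $2,642.34
Installment 9: opening $2,642.34; interest $43.00 → $2,685.34; payment $896.00; balance $1,789.34
Installment 10: opening $1,789.34; interest $29.00 → $1,818.34; payment $910.00; balance $908.34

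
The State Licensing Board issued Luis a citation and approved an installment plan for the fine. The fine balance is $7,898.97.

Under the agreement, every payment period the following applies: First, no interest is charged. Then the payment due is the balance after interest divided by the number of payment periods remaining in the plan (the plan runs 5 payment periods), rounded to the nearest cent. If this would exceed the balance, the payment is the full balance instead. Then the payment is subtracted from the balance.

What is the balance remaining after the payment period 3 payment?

$3,159.59

# | Opening | Payment | End bal
1 | $7,898.97 | $1,579.79 | $6,319.18
2 | $6,319.18 | $1,579.80 | $4,739.38
3 | $4,739.38 | $1,579.79 | $3,159.59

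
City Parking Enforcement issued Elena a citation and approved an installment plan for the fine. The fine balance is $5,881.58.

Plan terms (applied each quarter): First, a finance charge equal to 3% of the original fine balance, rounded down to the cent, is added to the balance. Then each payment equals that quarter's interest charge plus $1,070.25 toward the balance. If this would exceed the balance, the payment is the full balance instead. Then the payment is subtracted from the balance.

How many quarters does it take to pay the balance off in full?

Quarter 1: opening $5,881.58; interest $176.44 → $6,058.02; payment $1,246.69; balance $4,811.33
Quarter 2: opening $4,811.33; interest $176.44 → $4,987.77; payment $1,246.69; balance $3,741.08
Quarter 3: opening $3,741.08; interest $176.44 → $3,917.52; payment $1,246.69; balance $2,670.83
Quarter 4: opening $2,670.83; interest $176.44 → $2,847.27; payment $1,246.69; balance $1,600.58
Quarter 5: opening $1,600.58; interest $176.44 → $1,777.02; payment $1,246.69; balance $530.33
Quarter 6: opening $530.33; interest $176.44 → $706.77; payment $706.77; balance $0.00
Balance reaches $0.00 in quarter 6.

6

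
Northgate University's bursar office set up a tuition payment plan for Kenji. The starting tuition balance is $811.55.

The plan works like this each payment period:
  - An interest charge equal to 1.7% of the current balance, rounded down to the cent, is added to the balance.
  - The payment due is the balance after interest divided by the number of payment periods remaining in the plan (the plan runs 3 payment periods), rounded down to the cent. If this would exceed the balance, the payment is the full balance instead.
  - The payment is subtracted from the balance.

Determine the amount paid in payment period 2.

# | Opening | Interest | Payment | End bal
1 | $811.55 | $13.79 | $275.11 | $550.23
2 | $550.23 | $9.35 | $279.79 | $279.79

$279.79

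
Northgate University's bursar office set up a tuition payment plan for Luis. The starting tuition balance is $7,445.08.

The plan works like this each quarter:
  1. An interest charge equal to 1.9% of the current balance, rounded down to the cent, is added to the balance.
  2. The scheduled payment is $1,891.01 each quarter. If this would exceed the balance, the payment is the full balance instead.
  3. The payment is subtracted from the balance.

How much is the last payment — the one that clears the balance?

$249.51

# | Opening | Interest | Payment | End bal
1 | $7,445.08 | $141.45 | $1,891.01 | $5,695.52
2 | $5,695.52 | $108.21 | $1,891.01 | $3,912.72
3 | $3,912.72 | $74.34 | $1,891.01 | $2,096.05
4 | $2,096.05 | $39.82 | $1,891.01 | $244.86
5 | $244.86 | $4.65 | $249.51 | $0.00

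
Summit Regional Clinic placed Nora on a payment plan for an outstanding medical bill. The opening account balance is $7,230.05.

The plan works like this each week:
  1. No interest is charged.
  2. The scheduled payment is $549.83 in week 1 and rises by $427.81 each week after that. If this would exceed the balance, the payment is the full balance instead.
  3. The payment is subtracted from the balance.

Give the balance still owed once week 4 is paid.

# | Opening | Payment | End bal
1 | $7,230.05 | $549.83 | $6,680.22
2 | $6,680.22 | $977.64 | $5,702.58
3 | $5,702.58 | $1,405.45 | $4,297.13
4 | $4,297.13 | $1,833.26 | $2,463.87

$2,463.87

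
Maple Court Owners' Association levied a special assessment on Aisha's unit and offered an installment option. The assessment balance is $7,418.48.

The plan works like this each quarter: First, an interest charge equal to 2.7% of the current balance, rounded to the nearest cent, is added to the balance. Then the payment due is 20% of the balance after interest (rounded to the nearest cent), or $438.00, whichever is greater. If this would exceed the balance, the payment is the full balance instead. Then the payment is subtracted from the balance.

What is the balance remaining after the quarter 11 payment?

Quarter 1: $7,418.48 +$200.30 interest = $7,618.78; pay $1,523.76 → $6,095.02
Quarter 2: $6,095.02 +$164.57 interest = $6,259.59; pay $1,251.92 → $5,007.67
Quarter 3: $5,007.67 +$135.21 interest = $5,142.88; pay $1,028.58 → $4,114.30
Quarter 4: $4,114.30 +$111.09 interest = $4,225.39; pay $845.08 → $3,380.31
Quarter 5: $3,380.31 +$91.27 interest = $3,471.58; pay $694.32 → $2,777.26
Quarter 6: $2,777.26 +$74.99 interest = $2,852.25; pay $570.45 → $2,281.80
Quarter 7: $2,281.80 +$61.61 interest = $2,343.41; pay $468.68 → $1,874.73
Quarter 8: $1,874.73 +$50.62 interest = $1,925.35; pay $438.00 → $1,487.35
Quarter 9: $1,487.35 +$40.16 interest = $1,527.51; pay $438.00 → $1,089.51
Quarter 10: $1,089.51 +$29.42 interest = $1,118.93; pay $438.00 → $680.93
Quarter 11: $680.93 +$18.39 interest = $699.32; pay $438.00 → $261.32

$261.32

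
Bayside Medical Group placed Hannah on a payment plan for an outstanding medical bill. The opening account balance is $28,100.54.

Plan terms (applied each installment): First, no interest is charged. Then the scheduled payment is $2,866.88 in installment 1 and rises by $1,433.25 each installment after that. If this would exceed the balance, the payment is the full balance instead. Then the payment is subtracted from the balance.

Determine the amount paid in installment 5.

# | Opening | Payment | End bal
1 | $28,100.54 | $2,866.88 | $25,233.66
2 | $25,233.66 | $4,300.13 | $20,933.53
3 | $20,933.53 | $5,733.38 | $15,200.15
4 | $15,200.15 | $7,166.63 | $8,033.52
5 | $8,033.52 | $8,033.52 | $0.00

$8,033.52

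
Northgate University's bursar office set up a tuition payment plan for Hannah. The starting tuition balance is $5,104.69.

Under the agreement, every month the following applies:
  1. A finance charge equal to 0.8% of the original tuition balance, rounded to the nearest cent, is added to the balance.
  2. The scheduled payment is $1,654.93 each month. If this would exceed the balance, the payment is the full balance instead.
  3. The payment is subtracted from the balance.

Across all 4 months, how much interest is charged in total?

Month 1: $5,104.69 +$40.84 interest = $5,145.53; pay $1,654.93 → $3,490.60
Month 2: $3,490.60 +$40.84 interest = $3,531.44; pay $1,654.93 → $1,876.51
Month 3: $1,876.51 +$40.84 interest = $1,917.35; pay $1,654.93 → $262.42
Month 4: $262.42 +$40.84 interest = $303.26; pay $303.26 → $0.00
Total interest: $40.84 + $40.84 + $40.84 + $40.84 = $163.36

$163.36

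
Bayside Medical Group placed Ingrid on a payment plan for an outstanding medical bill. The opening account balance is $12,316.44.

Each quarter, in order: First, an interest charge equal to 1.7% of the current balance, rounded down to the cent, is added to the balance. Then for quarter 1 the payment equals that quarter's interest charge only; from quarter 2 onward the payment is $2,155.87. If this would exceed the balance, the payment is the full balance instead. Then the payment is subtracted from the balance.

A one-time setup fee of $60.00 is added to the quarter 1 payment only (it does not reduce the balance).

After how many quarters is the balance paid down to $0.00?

8

Quarter 1: $12,316.44 +$209.37 interest = $12,525.81; pay $209.37 (+ $60.00 fee) → $12,316.44
Quarter 2: $12,316.44 +$209.37 interest = $12,525.81; pay $2,155.87 → $10,369.94
Quarter 3: $10,369.94 +$176.28 interest = $10,546.22; pay $2,155.87 → $8,390.35
Quarter 4: $8,390.35 +$142.63 interest = $8,532.98; pay $2,155.87 → $6,377.11
Quarter 5: $6,377.11 +$108.41 interest = $6,485.52; pay $2,155.87 → $4,329.65
Quarter 6: $4,329.65 +$73.60 interest = $4,403.25; pay $2,155.87 → $2,247.38
Quarter 7: $2,247.38 +$38.20 interest = $2,285.58; pay $2,155.87 → $129.71
Quarter 8: $129.71 +$2.20 interest = $131.91; pay $131.91 → $0.00
Balance reaches $0.00 in quarter 8.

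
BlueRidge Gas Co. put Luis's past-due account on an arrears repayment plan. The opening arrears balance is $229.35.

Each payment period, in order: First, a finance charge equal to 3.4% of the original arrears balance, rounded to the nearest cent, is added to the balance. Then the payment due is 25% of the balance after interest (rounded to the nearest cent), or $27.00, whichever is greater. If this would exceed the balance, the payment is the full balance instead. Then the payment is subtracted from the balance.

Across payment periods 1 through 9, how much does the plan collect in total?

$299.55

Payment period 1: $229.35 +$7.80 interest = $237.15; pay $59.29 → $177.86
Payment period 2: $177.86 +$7.80 interest = $185.66; pay $46.42 → $139.24
Payment period 3: $139.24 +$7.80 interest = $147.04; pay $36.76 → $110.28
Payment period 4: $110.28 +$7.80 interest = $118.08; pay $29.52 → $88.56
Payment period 5: $88.56 +$7.80 interest = $96.36; pay $27.00 → $69.36
Payment period 6: $69.36 +$7.80 interest = $77.16; pay $27.00 → $50.16
Payment period 7: $50.16 +$7.80 interest = $57.96; pay $27.00 → $30.96
Payment period 8: $30.96 +$7.80 interest = $38.76; pay $27.00 → $11.76
Payment period 9: $11.76 +$7.80 interest = $19.56; pay $19.56 → $0.00
Total paid: $299.55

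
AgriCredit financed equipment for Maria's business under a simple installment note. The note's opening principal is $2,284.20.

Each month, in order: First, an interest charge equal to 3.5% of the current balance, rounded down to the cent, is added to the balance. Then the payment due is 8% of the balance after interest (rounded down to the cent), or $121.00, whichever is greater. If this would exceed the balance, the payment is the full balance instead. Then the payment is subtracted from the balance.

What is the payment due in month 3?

$171.48

Month 1: opening $2,284.20; interest $79.94 → $2,364.14; payment $189.13; balance $2,175.01
Month 2: opening $2,175.01; interest $76.12 → $2,251.13; payment $180.09; balance $2,071.04
Month 3: opening $2,071.04; interest $72.48 → $2,143.52; payment $171.48; balance $1,972.04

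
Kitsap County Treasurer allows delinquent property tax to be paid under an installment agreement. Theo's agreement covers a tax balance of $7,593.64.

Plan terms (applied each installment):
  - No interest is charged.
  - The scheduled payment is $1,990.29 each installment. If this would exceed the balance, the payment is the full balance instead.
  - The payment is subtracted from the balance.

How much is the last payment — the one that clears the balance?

Installment 1: opening $7,593.64; payment $1,990.29; balance $5,603.35
Installment 2: opening $5,603.35; payment $1,990.29; balance $3,613.06
Installment 3: opening $3,613.06; payment $1,990.29; balance $1,622.77
Installment 4: opening $1,622.77; payment $1,622.77; balance $0.00

$1,622.77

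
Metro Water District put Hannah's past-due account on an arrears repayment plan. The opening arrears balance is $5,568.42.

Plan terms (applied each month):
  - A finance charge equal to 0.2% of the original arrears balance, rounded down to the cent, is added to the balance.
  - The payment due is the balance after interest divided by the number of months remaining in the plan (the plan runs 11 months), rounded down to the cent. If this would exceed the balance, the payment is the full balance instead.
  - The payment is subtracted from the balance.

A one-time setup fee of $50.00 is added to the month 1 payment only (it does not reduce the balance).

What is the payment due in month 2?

Month 1: $5,568.42 +$11.13 interest = $5,579.55; pay $507.23 (+ $50.00 fee) → $5,072.32
Month 2: $5,072.32 +$11.13 interest = $5,083.45; pay $508.34 → $4,575.11

$508.34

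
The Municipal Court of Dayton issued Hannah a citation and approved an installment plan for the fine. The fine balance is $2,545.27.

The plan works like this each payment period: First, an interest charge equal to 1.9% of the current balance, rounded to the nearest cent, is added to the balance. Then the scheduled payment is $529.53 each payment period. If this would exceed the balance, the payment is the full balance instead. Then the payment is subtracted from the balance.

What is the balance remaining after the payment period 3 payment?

Payment period 1: opening $2,545.27; interest $48.36 → $2,593.63; payment $529.53; balance $2,064.10
Payment period 2: opening $2,064.10; interest $39.22 → $2,103.32; payment $529.53; balance $1,573.79
Payment period 3: opening $1,573.79; interest $29.90 → $1,603.69; payment $529.53; balance $1,074.16

$1,074.16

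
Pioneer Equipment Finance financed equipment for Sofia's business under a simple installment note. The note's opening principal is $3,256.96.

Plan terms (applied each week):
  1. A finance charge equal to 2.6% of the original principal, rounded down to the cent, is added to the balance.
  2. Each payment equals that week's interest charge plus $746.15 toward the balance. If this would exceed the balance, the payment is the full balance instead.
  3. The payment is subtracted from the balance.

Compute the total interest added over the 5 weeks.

$423.40

# | Opening | Interest | Payment | End bal
1 | $3,256.96 | $84.68 | $830.83 | $2,510.81
2 | $2,510.81 | $84.68 | $830.83 | $1,764.66
3 | $1,764.66 | $84.68 | $830.83 | $1,018.51
4 | $1,018.51 | $84.68 | $830.83 | $272.36
5 | $272.36 | $84.68 | $357.04 | $0.00
Total interest: $84.68 + $84.68 + $84.68 + $84.68 + $84.68 = $423.40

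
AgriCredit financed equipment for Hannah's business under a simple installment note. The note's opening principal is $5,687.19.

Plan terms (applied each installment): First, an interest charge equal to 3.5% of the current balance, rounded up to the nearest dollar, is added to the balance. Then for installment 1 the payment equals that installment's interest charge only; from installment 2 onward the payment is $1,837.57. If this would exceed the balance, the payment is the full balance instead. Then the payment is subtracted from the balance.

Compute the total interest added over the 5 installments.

$646.00

Installment 1: $5,687.19 +$200.00 interest = $5,887.19; pay $200.00 → $5,687.19
Installment 2: $5,687.19 +$200.00 interest = $5,887.19; pay $1,837.57 → $4,049.62
Installment 3: $4,049.62 +$142.00 interest = $4,191.62; pay $1,837.57 → $2,354.05
Installment 4: $2,354.05 +$83.00 interest = $2,437.05; pay $1,837.57 → $599.48
Installment 5: $599.48 +$21.00 interest = $620.48; pay $620.48 → $0.00
Total interest: $200.00 + $200.00 + $142.00 + $83.00 + $21.00 = $646.00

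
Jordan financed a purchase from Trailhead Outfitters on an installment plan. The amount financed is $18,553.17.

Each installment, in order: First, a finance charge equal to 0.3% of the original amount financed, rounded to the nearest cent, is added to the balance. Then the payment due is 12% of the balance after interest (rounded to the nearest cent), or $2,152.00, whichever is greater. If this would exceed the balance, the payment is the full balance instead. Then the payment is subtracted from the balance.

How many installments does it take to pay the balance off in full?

Installment 1: $18,553.17 +$55.66 interest = $18,608.83; pay $2,233.06 → $16,375.77
Installment 2: $16,375.77 +$55.66 interest = $16,431.43; pay $2,152.00 → $14,279.43
Installment 3: $14,279.43 +$55.66 interest = $14,335.09; pay $2,152.00 → $12,183.09
Installment 4: $12,183.09 +$55.66 interest = $12,238.75; pay $2,152.00 → $10,086.75
Installment 5: $10,086.75 +$55.66 interest = $10,142.41; pay $2,152.00 → $7,990.41
Installment 6: $7,990.41 +$55.66 interest = $8,046.07; pay $2,152.00 → $5,894.07
Installment 7: $5,894.07 +$55.66 interest = $5,949.73; pay $2,152.00 → $3,797.73
Installment 8: $3,797.73 +$55.66 interest = $3,853.39; pay $2,152.00 → $1,701.39
Installment 9: $1,701.39 +$55.66 interest = $1,757.05; pay $1,757.05 → $0.00
Balance reaches $0.00 in installment 9.

9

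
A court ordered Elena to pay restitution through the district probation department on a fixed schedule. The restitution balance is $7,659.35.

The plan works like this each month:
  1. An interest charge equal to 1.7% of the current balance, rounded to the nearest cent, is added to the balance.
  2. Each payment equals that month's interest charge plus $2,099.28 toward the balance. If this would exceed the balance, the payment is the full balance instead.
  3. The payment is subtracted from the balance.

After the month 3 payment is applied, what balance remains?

Month 1: opening $7,659.35; interest $130.21 → $7,789.56; payment $2,229.49; balance $5,560.07
Month 2: opening $5,560.07; interest $94.52 → $5,654.59; payment $2,193.80; balance $3,460.79
Month 3: opening $3,460.79; interest $58.83 → $3,519.62; payment $2,158.11; balance $1,361.51

$1,361.51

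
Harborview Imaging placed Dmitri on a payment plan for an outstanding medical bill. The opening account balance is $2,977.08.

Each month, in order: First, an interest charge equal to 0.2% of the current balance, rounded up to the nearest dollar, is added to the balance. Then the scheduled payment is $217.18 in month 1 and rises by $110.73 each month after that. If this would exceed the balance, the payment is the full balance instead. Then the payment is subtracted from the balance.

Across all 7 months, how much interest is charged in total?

Month 1: $2,977.08 +$6.00 interest = $2,983.08; pay $217.18 → $2,765.90
Month 2: $2,765.90 +$6.00 interest = $2,771.90; pay $327.91 → $2,443.99
Month 3: $2,443.99 +$5.00 interest = $2,448.99; pay $438.64 → $2,010.35
Month 4: $2,010.35 +$5.00 interest = $2,015.35; pay $549.37 → $1,465.98
Month 5: $1,465.98 +$3.00 interest = $1,468.98; pay $660.10 → $808.88
Month 6: $808.88 +$2.00 interest = $810.88; pay $770.83 → $40.05
Month 7: $40.05 +$1.00 interest = $41.05; pay $41.05 → $0.00
Total interest: $6.00 + $6.00 + $5.00 + $5.00 + $3.00 + $2.00 + $1.00 = $28.00

$28.00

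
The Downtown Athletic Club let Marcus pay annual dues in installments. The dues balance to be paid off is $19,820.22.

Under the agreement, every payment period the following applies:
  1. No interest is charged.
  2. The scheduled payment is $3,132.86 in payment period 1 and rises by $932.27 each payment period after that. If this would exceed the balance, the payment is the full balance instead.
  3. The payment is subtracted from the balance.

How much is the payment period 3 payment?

# | Opening | Payment | End bal
1 | $19,820.22 | $3,132.86 | $16,687.36
2 | $16,687.36 | $4,065.13 | $12,622.23
3 | $12,622.23 | $4,997.40 | $7,624.83

$4,997.40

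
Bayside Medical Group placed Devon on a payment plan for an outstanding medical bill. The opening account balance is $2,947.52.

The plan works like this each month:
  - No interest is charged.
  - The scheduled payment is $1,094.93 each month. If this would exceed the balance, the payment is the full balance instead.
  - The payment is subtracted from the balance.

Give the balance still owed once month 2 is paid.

$757.66

Month 1: $2,947.52 − $1,094.93 → $1,852.59
Month 2: $1,852.59 − $1,094.93 → $757.66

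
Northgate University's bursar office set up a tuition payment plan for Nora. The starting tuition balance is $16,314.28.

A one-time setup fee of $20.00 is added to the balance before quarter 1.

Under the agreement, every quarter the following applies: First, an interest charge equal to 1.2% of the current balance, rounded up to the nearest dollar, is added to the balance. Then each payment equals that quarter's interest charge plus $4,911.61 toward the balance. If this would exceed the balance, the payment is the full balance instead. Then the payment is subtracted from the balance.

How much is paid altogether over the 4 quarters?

$16,768.28

Quarter 1: $16,334.28 +$197.00 interest = $16,531.28; pay $5,108.61 → $11,422.67
Quarter 2: $11,422.67 +$138.00 interest = $11,560.67; pay $5,049.61 → $6,511.06
Quarter 3: $6,511.06 +$79.00 interest = $6,590.06; pay $4,990.61 → $1,599.45
Quarter 4: $1,599.45 +$20.00 interest = $1,619.45; pay $1,619.45 → $0.00
Total paid: $16,768.28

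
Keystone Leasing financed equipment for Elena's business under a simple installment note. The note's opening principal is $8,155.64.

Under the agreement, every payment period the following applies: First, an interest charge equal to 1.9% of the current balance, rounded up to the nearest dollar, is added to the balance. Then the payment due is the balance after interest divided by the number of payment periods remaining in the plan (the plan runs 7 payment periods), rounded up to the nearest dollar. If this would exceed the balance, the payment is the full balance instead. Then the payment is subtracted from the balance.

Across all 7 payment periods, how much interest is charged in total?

Payment period 1: $8,155.64 +$155.00 interest = $8,310.64; pay $1,188.00 → $7,122.64
Payment period 2: $7,122.64 +$136.00 interest = $7,258.64; pay $1,210.00 → $6,048.64
Payment period 3: $6,048.64 +$115.00 interest = $6,163.64; pay $1,233.00 → $4,930.64
Payment period 4: $4,930.64 +$94.00 interest = $5,024.64; pay $1,257.00 → $3,767.64
Payment period 5: $3,767.64 +$72.00 interest = $3,839.64; pay $1,280.00 → $2,559.64
Payment period 6: $2,559.64 +$49.00 interest = $2,608.64; pay $1,305.00 → $1,303.64
Payment period 7: $1,303.64 +$25.00 interest = $1,328.64; pay $1,328.64 → $0.00
Total interest: $155.00 + $136.00 + $115.00 + $94.00 + $72.00 + $49.00 + $25.00 = $646.00

$646.00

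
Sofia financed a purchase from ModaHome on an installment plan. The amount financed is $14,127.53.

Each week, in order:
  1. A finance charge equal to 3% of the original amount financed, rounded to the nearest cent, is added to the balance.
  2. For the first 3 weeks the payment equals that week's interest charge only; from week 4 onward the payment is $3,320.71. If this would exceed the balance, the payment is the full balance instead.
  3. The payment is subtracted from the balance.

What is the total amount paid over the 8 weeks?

$17,518.17

Week 1: opening $14,127.53; interest $423.83 → $14,551.36; payment $423.83; balance $14,127.53
Week 2: opening $14,127.53; interest $423.83 → $14,551.36; payment $423.83; balance $14,127.53
Week 3: opening $14,127.53; interest $423.83 → $14,551.36; payment $423.83; balance $14,127.53
Week 4: opening $14,127.53; interest $423.83 → $14,551.36; payment $3,320.71; balance $11,230.65
Week 5: opening $11,230.65; interest $423.83 → $11,654.48; payment $3,320.71; balance $8,333.77
Week 6: opening $8,333.77; interest $423.83 → $8,757.60; payment $3,320.71; balance $5,436.89
Week 7: opening $5,436.89; interest $423.83 → $5,860.72; payment $3,320.71; balance $2,540.01
Week 8: opening $2,540.01; interest $423.83 → $2,963.84; payment $2,963.84; balance $0.00
Total paid: $17,518.17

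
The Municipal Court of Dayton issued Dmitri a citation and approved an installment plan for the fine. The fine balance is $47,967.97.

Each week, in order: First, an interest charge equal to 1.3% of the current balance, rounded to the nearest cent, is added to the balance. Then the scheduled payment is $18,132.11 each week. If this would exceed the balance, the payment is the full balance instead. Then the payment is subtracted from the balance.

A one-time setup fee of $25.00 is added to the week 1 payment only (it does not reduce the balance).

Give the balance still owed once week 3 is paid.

$0.00

# | Opening | Interest | Payment | Fee | End bal
1 | $47,967.97 | $623.58 | $18,132.11 | $25.00 | $30,459.44
2 | $30,459.44 | $395.97 | $18,132.11 | — | $12,723.30
3 | $12,723.30 | $165.40 | $12,888.70 | — | $0.00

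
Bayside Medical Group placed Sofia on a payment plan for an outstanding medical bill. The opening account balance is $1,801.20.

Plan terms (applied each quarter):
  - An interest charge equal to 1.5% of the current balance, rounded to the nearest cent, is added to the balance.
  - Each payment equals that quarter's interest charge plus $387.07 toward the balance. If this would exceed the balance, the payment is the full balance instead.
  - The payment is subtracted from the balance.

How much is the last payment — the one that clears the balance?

Quarter 1: opening $1,801.20; interest $27.02 → $1,828.22; payment $414.09; balance $1,414.13
Quarter 2: opening $1,414.13; interest $21.21 → $1,435.34; payment $408.28; balance $1,027.06
Quarter 3: opening $1,027.06; interest $15.41 → $1,042.47; payment $402.48; balance $639.99
Quarter 4: opening $639.99; interest $9.60 → $649.59; payment $396.67; balance $252.92
Quarter 5: opening $252.92; interest $3.79 → $256.71; payment $256.71; balance $0.00

$256.71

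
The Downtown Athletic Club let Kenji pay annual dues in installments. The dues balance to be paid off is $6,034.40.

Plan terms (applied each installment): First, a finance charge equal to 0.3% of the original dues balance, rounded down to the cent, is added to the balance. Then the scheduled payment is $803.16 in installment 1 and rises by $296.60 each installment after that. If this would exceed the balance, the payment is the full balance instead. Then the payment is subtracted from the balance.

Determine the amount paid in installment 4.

Installment 1: $6,034.40 +$18.10 interest = $6,052.50; pay $803.16 → $5,249.34
Installment 2: $5,249.34 +$18.10 interest = $5,267.44; pay $1,099.76 → $4,167.68
Installment 3: $4,167.68 +$18.10 interest = $4,185.78; pay $1,396.36 → $2,789.42
Installment 4: $2,789.42 +$18.10 interest = $2,807.52; pay $1,692.96 → $1,114.56

$1,692.96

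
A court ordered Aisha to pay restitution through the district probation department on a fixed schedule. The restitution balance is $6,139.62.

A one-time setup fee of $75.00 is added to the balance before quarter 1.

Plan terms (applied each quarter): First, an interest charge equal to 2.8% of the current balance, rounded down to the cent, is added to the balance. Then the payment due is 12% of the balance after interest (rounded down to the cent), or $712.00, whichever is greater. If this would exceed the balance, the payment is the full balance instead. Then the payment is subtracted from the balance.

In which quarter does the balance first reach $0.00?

11

Quarter 1: opening $6,214.62; interest $174.00 → $6,388.62; payment $766.63; balance $5,621.99
Quarter 2: opening $5,621.99; interest $157.41 → $5,779.40; payment $712.00; balance $5,067.40
Quarter 3: opening $5,067.40; interest $141.88 → $5,209.28; payment $712.00; balance $4,497.28
Quarter 4: opening $4,497.28; interest $125.92 → $4,623.20; payment $712.00; balance $3,911.20
Quarter 5: opening $3,911.20; interest $109.51 → $4,020.71; payment $712.00; balance $3,308.71
Quarter 6: opening $3,308.71; interest $92.64 → $3,401.35; payment $712.00; balance $2,689.35
Quarter 7: opening $2,689.35; interest $75.30 → $2,764.65; payment $712.00; balance $2,052.65
Quarter 8: opening $2,052.65; interest $57.47 → $2,110.12; payment $712.00; balance $1,398.12
Quarter 9: opening $1,398.12; interest $39.14 → $1,437.26; payment $712.00; balance $725.26
Quarter 10: opening $725.26; interest $20.30 → $745.56; payment $712.00; balance $33.56
Quarter 11: opening $33.56; interest $0.93 → $34.49; payment $34.49; balance $0.00
Balance reaches $0.00 in quarter 11.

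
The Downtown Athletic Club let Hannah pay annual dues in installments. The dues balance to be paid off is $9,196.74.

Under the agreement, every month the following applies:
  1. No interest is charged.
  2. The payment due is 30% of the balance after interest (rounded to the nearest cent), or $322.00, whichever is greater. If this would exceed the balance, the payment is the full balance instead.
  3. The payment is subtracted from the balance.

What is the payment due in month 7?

Month 1: $9,196.74 − $2,759.02 → $6,437.72
Month 2: $6,437.72 − $1,931.32 → $4,506.40
Month 3: $4,506.40 − $1,351.92 → $3,154.48
Month 4: $3,154.48 − $946.34 → $2,208.14
Month 5: $2,208.14 − $662.44 → $1,545.70
Month 6: $1,545.70 − $463.71 → $1,081.99
Month 7: $1,081.99 − $324.60 → $757.39

$324.60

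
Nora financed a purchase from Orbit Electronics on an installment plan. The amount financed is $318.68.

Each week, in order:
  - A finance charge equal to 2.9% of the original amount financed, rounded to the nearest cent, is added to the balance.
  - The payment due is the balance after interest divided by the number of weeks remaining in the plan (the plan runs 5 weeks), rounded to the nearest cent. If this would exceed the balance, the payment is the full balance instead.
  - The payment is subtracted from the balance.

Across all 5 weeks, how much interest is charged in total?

Week 1: opening $318.68; interest $9.24 → $327.92; payment $65.58; balance $262.34
Week 2: opening $262.34; interest $9.24 → $271.58; payment $67.90; balance $203.68
Week 3: opening $203.68; interest $9.24 → $212.92; payment $70.97; balance $141.95
Week 4: opening $141.95; interest $9.24 → $151.19; payment $75.60; balance $75.59
Week 5: opening $75.59; interest $9.24 → $84.83; payment $84.83; balance $0.00
Total interest: $9.24 + $9.24 + $9.24 + $9.24 + $9.24 = $46.20

$46.20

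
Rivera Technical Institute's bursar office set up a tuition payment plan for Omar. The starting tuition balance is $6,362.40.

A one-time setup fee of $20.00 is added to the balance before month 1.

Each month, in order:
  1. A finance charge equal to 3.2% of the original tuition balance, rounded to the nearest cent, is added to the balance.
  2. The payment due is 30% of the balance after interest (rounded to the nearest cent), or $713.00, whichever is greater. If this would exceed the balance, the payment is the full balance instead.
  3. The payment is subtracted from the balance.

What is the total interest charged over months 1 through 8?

Month 1: opening $6,382.40; interest $203.60 → $6,586.00; payment $1,975.80; balance $4,610.20
Month 2: opening $4,610.20; interest $203.60 → $4,813.80; payment $1,444.14; balance $3,369.66
Month 3: opening $3,369.66; interest $203.60 → $3,573.26; payment $1,071.98; balance $2,501.28
Month 4: opening $2,501.28; interest $203.60 → $2,704.88; payment $811.46; balance $1,893.42
Month 5: opening $1,893.42; interest $203.60 → $2,097.02; payment $713.00; balance $1,384.02
Month 6: opening $1,384.02; interest $203.60 → $1,587.62; payment $713.00; balance $874.62
Month 7: opening $874.62; interest $203.60 → $1,078.22; payment $713.00; balance $365.22
Month 8: opening $365.22; interest $203.60 → $568.82; payment $568.82; balance $0.00
Total interest: $203.60 + $203.60 + $203.60 + $203.60 + $203.60 + $203.60 + $203.60 + $203.60 = $1,628.80

$1,628.80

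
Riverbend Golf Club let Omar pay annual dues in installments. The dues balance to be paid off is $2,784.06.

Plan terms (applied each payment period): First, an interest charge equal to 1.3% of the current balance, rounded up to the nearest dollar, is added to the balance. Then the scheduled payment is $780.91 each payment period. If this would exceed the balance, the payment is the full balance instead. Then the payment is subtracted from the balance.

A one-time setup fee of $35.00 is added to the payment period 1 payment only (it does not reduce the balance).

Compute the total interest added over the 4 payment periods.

$88.00

Payment period 1: opening $2,784.06; interest $37.00 → $2,821.06; payment $780.91 (+ $35.00 fee); balance $2,040.15
Payment period 2: opening $2,040.15; interest $27.00 → $2,067.15; payment $780.91; balance $1,286.24
Payment period 3: opening $1,286.24; interest $17.00 → $1,303.24; payment $780.91; balance $522.33
Payment period 4: opening $522.33; interest $7.00 → $529.33; payment $529.33; balance $0.00
Total interest: $37.00 + $27.00 + $17.00 + $7.00 = $88.00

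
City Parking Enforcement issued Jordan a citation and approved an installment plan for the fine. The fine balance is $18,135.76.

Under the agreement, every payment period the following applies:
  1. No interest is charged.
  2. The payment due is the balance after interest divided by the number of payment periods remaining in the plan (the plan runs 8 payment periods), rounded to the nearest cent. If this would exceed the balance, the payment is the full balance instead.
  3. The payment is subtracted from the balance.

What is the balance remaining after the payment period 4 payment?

$9,067.88

Payment period 1: $18,135.76 − $2,266.97 → $15,868.79
Payment period 2: $15,868.79 − $2,266.97 → $13,601.82
Payment period 3: $13,601.82 − $2,266.97 → $11,334.85
Payment period 4: $11,334.85 − $2,266.97 → $9,067.88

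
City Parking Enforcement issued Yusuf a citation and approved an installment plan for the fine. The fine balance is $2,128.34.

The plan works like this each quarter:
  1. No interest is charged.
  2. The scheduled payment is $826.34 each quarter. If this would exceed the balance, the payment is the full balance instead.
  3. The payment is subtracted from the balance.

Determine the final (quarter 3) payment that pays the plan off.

Quarter 1: opening $2,128.34; payment $826.34; balance $1,302.00
Quarter 2: opening $1,302.00; payment $826.34; balance $475.66
Quarter 3: opening $475.66; payment $475.66; balance $0.00

$475.66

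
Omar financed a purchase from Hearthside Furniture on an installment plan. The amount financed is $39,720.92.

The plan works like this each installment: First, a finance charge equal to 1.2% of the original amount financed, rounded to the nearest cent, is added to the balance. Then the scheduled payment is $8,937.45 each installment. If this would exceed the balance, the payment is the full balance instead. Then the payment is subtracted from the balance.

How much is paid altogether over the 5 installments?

Installment 1: $39,720.92 +$476.65 interest = $40,197.57; pay $8,937.45 → $31,260.12
Installment 2: $31,260.12 +$476.65 interest = $31,736.77; pay $8,937.45 → $22,799.32
Installment 3: $22,799.32 +$476.65 interest = $23,275.97; pay $8,937.45 → $14,338.52
Installment 4: $14,338.52 +$476.65 interest = $14,815.17; pay $8,937.45 → $5,877.72
Installment 5: $5,877.72 +$476.65 interest = $6,354.37; pay $6,354.37 → $0.00
Total paid: $42,104.17

$42,104.17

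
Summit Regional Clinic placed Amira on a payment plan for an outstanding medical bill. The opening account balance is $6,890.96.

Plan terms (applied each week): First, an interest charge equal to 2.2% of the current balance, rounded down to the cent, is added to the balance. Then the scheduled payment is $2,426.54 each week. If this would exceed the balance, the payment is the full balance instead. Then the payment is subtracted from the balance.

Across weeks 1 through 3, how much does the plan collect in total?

# | Opening | Interest | Payment | End bal
1 | $6,890.96 | $151.60 | $2,426.54 | $4,616.02
2 | $4,616.02 | $101.55 | $2,426.54 | $2,291.03
3 | $2,291.03 | $50.40 | $2,341.43 | $0.00
Total paid: $7,194.51

$7,194.51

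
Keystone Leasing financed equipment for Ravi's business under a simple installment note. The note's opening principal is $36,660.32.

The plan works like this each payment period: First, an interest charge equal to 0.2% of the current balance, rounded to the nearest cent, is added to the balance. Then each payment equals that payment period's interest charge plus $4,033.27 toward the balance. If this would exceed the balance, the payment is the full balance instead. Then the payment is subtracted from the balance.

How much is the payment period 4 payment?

# | Opening | Interest | Payment | End bal
1 | $36,660.32 | $73.32 | $4,106.59 | $32,627.05
2 | $32,627.05 | $65.25 | $4,098.52 | $28,593.78
3 | $28,593.78 | $57.19 | $4,090.46 | $24,560.51
4 | $24,560.51 | $49.12 | $4,082.39 | $20,527.24

$4,082.39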